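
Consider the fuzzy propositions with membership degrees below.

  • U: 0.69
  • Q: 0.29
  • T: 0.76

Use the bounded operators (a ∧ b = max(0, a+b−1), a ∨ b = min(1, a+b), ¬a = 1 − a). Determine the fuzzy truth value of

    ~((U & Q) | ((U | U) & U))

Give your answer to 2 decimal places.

U & Q = max(0, a+b−1) on (0.69, 0.29) = 0.00
U | U = min(1, a+b) on (0.69, 0.69) = 1.00
(U | U) & U = max(0, a+b−1) on (1.00, 0.69) = 0.69
(U & Q) | ((U | U) & U) = min(1, a+b) on (0.00, 0.69) = 0.69
~((U & Q) | ((U | U) & U)) = 1 − 0.69 = 0.31

0.31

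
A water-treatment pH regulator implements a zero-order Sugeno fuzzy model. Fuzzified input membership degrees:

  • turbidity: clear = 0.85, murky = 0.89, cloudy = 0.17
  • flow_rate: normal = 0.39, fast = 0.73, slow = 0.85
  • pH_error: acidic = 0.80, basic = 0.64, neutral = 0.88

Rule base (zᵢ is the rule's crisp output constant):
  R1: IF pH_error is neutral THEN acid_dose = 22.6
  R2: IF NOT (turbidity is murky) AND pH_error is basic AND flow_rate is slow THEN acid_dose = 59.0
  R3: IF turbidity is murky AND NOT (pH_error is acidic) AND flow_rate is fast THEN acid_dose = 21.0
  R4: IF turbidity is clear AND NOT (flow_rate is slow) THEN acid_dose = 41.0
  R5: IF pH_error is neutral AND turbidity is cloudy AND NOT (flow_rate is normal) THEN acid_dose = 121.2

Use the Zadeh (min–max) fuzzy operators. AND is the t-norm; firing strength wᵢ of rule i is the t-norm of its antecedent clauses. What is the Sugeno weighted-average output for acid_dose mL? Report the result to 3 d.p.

R1 (z=22.6): neutral=0.88 → w = 0.88
R2 (z=59.0): ¬murky=1−0.89=0.11, basic=0.64, slow=0.85; AND[min(a, b)] → w = 0.11
R3 (z=21.0): murky=0.89, ¬acidic=1−0.80=0.20, fast=0.73; AND[min(a, b)] → w = 0.20
R4 (z=41.0): clear=0.85, ¬slow=1−0.85=0.15; AND[min(a, b)] → w = 0.15
R5 (z=121.2): neutral=0.88, cloudy=0.17, ¬normal=1−0.39=0.61; AND[min(a, b)] → w = 0.17
Weighted average = (0.88·22.6 + 0.11·59.0 + 0.20·21.0 + 0.15·41.0 + 0.17·121.2) / (0.88 + 0.11 + 0.20 + 0.15 + 0.17)
  = 57.3320 / 1.5100 = 37.968

37.968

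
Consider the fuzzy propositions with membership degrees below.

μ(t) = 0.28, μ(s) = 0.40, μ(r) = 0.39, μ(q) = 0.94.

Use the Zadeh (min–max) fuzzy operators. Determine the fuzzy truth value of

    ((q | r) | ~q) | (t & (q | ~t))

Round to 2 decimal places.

0.94

q | r = max(a, b) on (0.94, 0.39) = 0.94
~q = 1 − 0.94 = 0.06
(q | r) | ~q = max(a, b) on (0.94, 0.06) = 0.94
~t = 1 − 0.28 = 0.72
q | ~t = max(a, b) on (0.94, 0.72) = 0.94
t & (q | ~t) = min(a, b) on (0.28, 0.94) = 0.28
((q | r) | ~q) | (t & (q | ~t)) = max(a, b) on (0.94, 0.28) = 0.94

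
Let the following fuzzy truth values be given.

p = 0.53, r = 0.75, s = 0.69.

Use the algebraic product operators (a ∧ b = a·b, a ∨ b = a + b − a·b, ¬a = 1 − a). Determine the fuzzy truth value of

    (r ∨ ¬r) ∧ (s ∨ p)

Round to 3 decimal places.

¬r = 1 − 0.7500 = 0.2500
r ∨ ¬r = a + b − a·b on (0.7500, 0.2500) = 0.8125
s ∨ p = a + b − a·b on (0.6900, 0.5300) = 0.8543
(r ∨ ¬r) ∧ (s ∨ p) = a·b on (0.8125, 0.8543) = 0.6941

0.694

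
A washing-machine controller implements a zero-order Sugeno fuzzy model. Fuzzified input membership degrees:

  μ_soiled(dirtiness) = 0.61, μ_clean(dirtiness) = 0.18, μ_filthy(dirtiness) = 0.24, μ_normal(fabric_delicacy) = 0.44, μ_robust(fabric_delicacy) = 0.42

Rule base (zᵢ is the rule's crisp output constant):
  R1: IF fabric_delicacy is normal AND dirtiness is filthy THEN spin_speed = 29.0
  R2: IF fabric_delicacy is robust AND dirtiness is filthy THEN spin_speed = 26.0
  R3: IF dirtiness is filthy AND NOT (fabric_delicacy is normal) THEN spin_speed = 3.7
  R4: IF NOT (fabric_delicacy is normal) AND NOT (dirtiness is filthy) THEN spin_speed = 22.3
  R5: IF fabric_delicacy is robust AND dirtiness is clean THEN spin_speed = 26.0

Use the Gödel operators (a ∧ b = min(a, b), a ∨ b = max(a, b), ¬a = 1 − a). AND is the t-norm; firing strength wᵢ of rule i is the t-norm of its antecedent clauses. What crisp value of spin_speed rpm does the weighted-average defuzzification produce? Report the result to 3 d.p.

21.408

R1 (z=29.0): normal=0.44, filthy=0.24; AND[min(a, b)] → w = 0.24
R2 (z=26.0): robust=0.42, filthy=0.24; AND[min(a, b)] → w = 0.24
R3 (z=3.7): filthy=0.24, ¬normal=1−0.44=0.56; AND[min(a, b)] → w = 0.24
R4 (z=22.3): ¬normal=1−0.44=0.56, ¬filthy=1−0.24=0.76; AND[min(a, b)] → w = 0.56
R5 (z=26.0): robust=0.42, clean=0.18; AND[min(a, b)] → w = 0.18
Weighted average = (0.24·29.0 + 0.24·26.0 + 0.24·3.7 + 0.56·22.3 + 0.18·26.0) / (0.24 + 0.24 + 0.24 + 0.56 + 0.18)
  = 31.2560 / 1.4600 = 21.408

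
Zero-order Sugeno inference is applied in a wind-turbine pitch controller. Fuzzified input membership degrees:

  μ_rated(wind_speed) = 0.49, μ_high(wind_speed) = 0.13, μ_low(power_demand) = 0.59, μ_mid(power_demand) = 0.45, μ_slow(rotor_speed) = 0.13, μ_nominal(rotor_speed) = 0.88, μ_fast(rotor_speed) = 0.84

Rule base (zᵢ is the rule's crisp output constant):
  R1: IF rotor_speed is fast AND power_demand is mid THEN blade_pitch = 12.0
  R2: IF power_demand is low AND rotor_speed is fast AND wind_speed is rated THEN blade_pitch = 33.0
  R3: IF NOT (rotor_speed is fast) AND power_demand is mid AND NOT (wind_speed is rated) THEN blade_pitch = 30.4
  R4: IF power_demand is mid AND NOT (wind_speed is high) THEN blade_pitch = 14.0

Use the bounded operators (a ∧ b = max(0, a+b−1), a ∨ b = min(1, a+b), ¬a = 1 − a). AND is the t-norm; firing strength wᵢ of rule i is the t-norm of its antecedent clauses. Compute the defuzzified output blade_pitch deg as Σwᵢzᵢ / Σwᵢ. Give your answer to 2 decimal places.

R1 (z=12.0): fast=0.84, mid=0.45; AND[max(0, a+b−1)] → w = 0.29
R2 (z=33.0): low=0.59, fast=0.84, rated=0.49; AND[max(0, a+b−1)] → w = 0.00
R3 (z=30.4): ¬fast=1−0.84=0.16, mid=0.45, ¬rated=1−0.49=0.51; AND[max(0, a+b−1)] → w = 0.00
R4 (z=14.0): mid=0.45, ¬high=1−0.13=0.87; AND[max(0, a+b−1)] → w = 0.32
Weighted average = (0.29·12.0 + 0.00·33.0 + 0.00·30.4 + 0.32·14.0) / (0.29 + 0.00 + 0.00 + 0.32)
  = 7.9600 / 0.6100 = 13.05

13.05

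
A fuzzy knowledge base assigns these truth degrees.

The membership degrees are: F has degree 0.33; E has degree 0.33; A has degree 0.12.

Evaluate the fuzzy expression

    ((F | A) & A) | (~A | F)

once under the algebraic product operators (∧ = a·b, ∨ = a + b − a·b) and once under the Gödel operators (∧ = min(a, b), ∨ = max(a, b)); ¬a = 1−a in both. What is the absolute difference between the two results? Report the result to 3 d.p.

Under algebraic product:
  F | A = a + b − a·b on (0.3300, 0.1200) = 0.4104
  (F | A) & A = a·b on (0.4104, 0.1200) = 0.0492
  ~A = 1 − 0.1200 = 0.8800
  ~A | F = a + b − a·b on (0.8800, 0.3300) = 0.9196
  ((F | A) & A) | (~A | F) = a + b − a·b on (0.0492, 0.9196) = 0.9236
  → value = 0.9236
Under Gödel:
  F | A = max(a, b) on (0.33, 0.12) = 0.33
  (F | A) & A = min(a, b) on (0.33, 0.12) = 0.12
  ~A = 1 − 0.12 = 0.88
  ~A | F = max(a, b) on (0.88, 0.33) = 0.88
  ((F | A) & A) | (~A | F) = max(a, b) on (0.12, 0.88) = 0.88
  → value = 0.8800
|0.9236 − 0.8800| = 0.044

0.044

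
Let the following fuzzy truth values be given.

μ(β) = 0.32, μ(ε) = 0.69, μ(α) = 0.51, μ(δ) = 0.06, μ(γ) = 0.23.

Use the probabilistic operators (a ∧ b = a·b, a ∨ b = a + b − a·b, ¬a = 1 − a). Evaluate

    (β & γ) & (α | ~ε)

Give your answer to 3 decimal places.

β & γ = a·b on (0.3200, 0.2300) = 0.0736
~ε = 1 − 0.6900 = 0.3100
α | ~ε = a + b − a·b on (0.5100, 0.3100) = 0.6619
(β & γ) & (α | ~ε) = a·b on (0.0736, 0.6619) = 0.0487

0.049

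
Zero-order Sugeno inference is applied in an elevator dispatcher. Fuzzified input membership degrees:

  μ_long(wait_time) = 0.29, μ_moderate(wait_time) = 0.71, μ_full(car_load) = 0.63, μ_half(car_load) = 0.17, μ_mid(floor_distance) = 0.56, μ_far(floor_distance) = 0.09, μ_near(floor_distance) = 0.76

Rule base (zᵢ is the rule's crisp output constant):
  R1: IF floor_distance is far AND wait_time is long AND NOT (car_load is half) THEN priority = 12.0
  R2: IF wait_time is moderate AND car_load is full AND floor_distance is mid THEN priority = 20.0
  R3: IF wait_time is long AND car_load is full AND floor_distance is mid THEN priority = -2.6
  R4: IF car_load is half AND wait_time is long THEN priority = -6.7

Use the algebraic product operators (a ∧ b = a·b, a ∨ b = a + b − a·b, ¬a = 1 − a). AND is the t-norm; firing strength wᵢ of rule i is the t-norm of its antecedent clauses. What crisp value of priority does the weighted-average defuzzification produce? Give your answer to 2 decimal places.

11.03

R1 (z=12.0): far=0.09, long=0.29, ¬half=1−0.17=0.83; AND[a·b] → w = 0.0217
R2 (z=20.0): moderate=0.71, full=0.63, mid=0.56; AND[a·b] → w = 0.2505
R3 (z=-2.6): long=0.29, full=0.63, mid=0.56; AND[a·b] → w = 0.1023
R4 (z=-6.7): half=0.17, long=0.29; AND[a·b] → w = 0.0493
Weighted average = (0.0217·12.0 + 0.2505·20.0 + 0.1023·-2.6 + 0.0493·-6.7) / (0.0217 + 0.2505 + 0.1023 + 0.0493)
  = 4.6734 / 0.4238 = 11.03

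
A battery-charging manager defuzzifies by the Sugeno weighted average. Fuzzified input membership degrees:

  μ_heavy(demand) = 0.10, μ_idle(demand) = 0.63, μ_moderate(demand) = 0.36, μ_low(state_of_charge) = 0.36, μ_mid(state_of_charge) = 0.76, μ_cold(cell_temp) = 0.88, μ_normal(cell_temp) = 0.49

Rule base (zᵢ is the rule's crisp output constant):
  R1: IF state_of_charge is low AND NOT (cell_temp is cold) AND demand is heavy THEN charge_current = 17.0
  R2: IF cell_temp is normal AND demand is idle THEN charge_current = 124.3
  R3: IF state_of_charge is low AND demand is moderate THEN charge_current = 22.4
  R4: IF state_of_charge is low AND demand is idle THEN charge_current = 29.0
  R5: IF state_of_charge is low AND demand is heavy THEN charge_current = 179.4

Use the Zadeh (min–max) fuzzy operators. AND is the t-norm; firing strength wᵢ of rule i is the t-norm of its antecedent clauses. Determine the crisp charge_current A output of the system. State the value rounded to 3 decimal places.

70.249

R1 (z=17.0): low=0.36, ¬cold=1−0.88=0.12, heavy=0.10; AND[min(a, b)] → w = 0.10
R2 (z=124.3): normal=0.49, idle=0.63; AND[min(a, b)] → w = 0.49
R3 (z=22.4): low=0.36, moderate=0.36; AND[min(a, b)] → w = 0.36
R4 (z=29.0): low=0.36, idle=0.63; AND[min(a, b)] → w = 0.36
R5 (z=179.4): low=0.36, heavy=0.10; AND[min(a, b)] → w = 0.10
Weighted average = (0.10·17.0 + 0.49·124.3 + 0.36·22.4 + 0.36·29.0 + 0.10·179.4) / (0.10 + 0.49 + 0.36 + 0.36 + 0.10)
  = 99.0510 / 1.4100 = 70.249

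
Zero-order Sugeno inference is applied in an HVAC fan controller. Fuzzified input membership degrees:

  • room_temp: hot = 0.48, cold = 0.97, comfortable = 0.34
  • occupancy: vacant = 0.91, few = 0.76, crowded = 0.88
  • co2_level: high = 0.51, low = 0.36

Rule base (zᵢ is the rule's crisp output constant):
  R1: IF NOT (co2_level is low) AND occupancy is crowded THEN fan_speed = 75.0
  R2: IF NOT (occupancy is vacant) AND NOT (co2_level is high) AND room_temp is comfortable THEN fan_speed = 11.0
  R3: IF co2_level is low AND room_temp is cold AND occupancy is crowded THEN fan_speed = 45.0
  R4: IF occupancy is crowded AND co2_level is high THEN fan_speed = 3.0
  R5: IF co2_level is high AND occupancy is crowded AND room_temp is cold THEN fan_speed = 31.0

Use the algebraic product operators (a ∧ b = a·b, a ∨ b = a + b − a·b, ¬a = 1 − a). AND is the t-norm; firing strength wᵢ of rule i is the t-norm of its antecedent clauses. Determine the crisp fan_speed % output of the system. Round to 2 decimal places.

40.16

R1 (z=75.0): ¬low=1−0.36=0.64, crowded=0.88; AND[a·b] → w = 0.5632
R2 (z=11.0): ¬vacant=1−0.91=0.09, ¬high=1−0.51=0.49, comfortable=0.34; AND[a·b] → w = 0.0150
R3 (z=45.0): low=0.36, cold=0.97, crowded=0.88; AND[a·b] → w = 0.3073
R4 (z=3.0): crowded=0.88, high=0.51; AND[a·b] → w = 0.4488
R5 (z=31.0): high=0.51, crowded=0.88, cold=0.97; AND[a·b] → w = 0.4353
Weighted average = (0.5632·75.0 + 0.0150·11.0 + 0.3073·45.0 + 0.4488·3.0 + 0.4353·31.0) / (0.5632 + 0.0150 + 0.3073 + 0.4488 + 0.4353)
  = 71.0751 / 1.7696 = 40.16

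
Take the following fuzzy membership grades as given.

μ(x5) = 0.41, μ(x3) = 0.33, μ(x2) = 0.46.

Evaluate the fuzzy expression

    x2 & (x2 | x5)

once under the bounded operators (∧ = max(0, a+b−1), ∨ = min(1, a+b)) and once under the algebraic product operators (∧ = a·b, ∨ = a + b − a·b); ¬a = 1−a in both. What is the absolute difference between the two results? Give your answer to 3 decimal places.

0.017

Under bounded:
  x2 | x5 = min(1, a+b) on (0.46, 0.41) = 0.87
  x2 & (x2 | x5) = max(0, a+b−1) on (0.46, 0.87) = 0.33
  → value = 0.3300
Under algebraic product:
  x2 | x5 = a + b − a·b on (0.4600, 0.4100) = 0.6814
  x2 & (x2 | x5) = a·b on (0.4600, 0.6814) = 0.3134
  → value = 0.3134
|0.3300 − 0.3134| = 0.017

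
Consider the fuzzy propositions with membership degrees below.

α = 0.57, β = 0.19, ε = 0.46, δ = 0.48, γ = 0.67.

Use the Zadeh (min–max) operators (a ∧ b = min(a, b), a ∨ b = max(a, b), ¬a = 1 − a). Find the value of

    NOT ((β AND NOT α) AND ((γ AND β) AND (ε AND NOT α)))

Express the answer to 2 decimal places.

0.81

NOT α = 1 − 0.57 = 0.43
β AND NOT α = min(a, b) on (0.19, 0.43) = 0.19
γ AND β = min(a, b) on (0.67, 0.19) = 0.19
NOT α = 1 − 0.57 = 0.43
ε AND NOT α = min(a, b) on (0.46, 0.43) = 0.43
(γ AND β) AND (ε AND NOT α) = min(a, b) on (0.19, 0.43) = 0.19
(β AND NOT α) AND ((γ AND β) AND (ε AND NOT α)) = min(a, b) on (0.19, 0.19) = 0.19
NOT ((β AND NOT α) AND ((γ AND β) AND (ε AND NOT α))) = 1 − 0.19 = 0.81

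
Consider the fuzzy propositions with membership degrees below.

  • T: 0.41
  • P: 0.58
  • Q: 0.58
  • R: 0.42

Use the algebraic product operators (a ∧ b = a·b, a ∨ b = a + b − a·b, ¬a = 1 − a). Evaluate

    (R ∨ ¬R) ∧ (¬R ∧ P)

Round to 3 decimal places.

¬R = 1 − 0.4200 = 0.5800
R ∨ ¬R = a + b − a·b on (0.4200, 0.5800) = 0.7564
¬R = 1 − 0.4200 = 0.5800
¬R ∧ P = a·b on (0.5800, 0.5800) = 0.3364
(R ∨ ¬R) ∧ (¬R ∧ P) = a·b on (0.7564, 0.3364) = 0.2545

0.254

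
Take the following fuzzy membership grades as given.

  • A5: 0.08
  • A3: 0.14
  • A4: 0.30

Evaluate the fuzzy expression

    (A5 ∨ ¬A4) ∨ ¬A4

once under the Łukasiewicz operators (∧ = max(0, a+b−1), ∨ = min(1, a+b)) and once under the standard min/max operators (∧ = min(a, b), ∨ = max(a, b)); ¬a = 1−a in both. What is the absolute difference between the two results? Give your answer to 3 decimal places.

Under Łukasiewicz:
  ¬A4 = 1 − 0.30 = 0.70
  A5 ∨ ¬A4 = min(1, a+b) on (0.08, 0.70) = 0.78
  ¬A4 = 1 − 0.30 = 0.70
  (A5 ∨ ¬A4) ∨ ¬A4 = min(1, a+b) on (0.78, 0.70) = 1.00
  → value = 1.0000
Under standard min/max:
  ¬A4 = 1 − 0.30 = 0.70
  A5 ∨ ¬A4 = max(a, b) on (0.08, 0.70) = 0.70
  ¬A4 = 1 − 0.30 = 0.70
  (A5 ∨ ¬A4) ∨ ¬A4 = max(a, b) on (0.70, 0.70) = 0.70
  → value = 0.7000
|1.0000 − 0.7000| = 0.300

0.300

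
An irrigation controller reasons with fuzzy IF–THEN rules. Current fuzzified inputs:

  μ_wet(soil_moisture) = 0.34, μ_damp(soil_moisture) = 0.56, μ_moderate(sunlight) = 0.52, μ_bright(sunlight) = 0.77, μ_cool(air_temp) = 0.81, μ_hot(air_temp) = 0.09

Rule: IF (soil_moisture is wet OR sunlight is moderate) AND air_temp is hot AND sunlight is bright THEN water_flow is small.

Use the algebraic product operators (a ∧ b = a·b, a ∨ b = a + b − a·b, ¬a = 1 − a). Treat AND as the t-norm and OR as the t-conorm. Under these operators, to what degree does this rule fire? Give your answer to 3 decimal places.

firing strength: (wet=0.34 OR moderate=0.52) = 0.6832; AND[a·b] with hot=0.09, bright=0.77 → w = 0.0473

0.047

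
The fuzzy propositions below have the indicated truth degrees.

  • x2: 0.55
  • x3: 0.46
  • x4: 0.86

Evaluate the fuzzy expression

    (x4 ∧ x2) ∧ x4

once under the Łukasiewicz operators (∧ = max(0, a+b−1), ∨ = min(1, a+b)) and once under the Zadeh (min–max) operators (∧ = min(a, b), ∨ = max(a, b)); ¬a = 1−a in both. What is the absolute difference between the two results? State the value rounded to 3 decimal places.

0.280

Under Łukasiewicz:
  x4 ∧ x2 = max(0, a+b−1) on (0.86, 0.55) = 0.41
  (x4 ∧ x2) ∧ x4 = max(0, a+b−1) on (0.41, 0.86) = 0.27
  → value = 0.2700
Under Zadeh (min–max):
  x4 ∧ x2 = min(a, b) on (0.86, 0.55) = 0.55
  (x4 ∧ x2) ∧ x4 = min(a, b) on (0.55, 0.86) = 0.55
  → value = 0.5500
|0.2700 − 0.5500| = 0.280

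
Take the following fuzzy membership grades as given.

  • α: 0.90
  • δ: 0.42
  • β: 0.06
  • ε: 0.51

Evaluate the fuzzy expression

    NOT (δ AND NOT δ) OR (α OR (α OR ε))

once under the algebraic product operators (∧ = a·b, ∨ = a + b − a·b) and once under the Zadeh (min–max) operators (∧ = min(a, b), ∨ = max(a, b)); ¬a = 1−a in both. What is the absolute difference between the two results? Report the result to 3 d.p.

0.099

Under algebraic product:
  NOT δ = 1 − 0.4200 = 0.5800
  δ AND NOT δ = a·b on (0.4200, 0.5800) = 0.2436
  NOT (δ AND NOT δ) = 1 − 0.2436 = 0.7564
  α OR ε = a + b − a·b on (0.9000, 0.5100) = 0.9510
  α OR (α OR ε) = a + b − a·b on (0.9000, 0.9510) = 0.9951
  NOT (δ AND NOT δ) OR (α OR (α OR ε)) = a + b − a·b on (0.7564, 0.9951) = 0.9988
  → value = 0.9988
Under Zadeh (min–max):
  NOT δ = 1 − 0.42 = 0.58
  δ AND NOT δ = min(a, b) on (0.42, 0.58) = 0.42
  NOT (δ AND NOT δ) = 1 − 0.42 = 0.58
  α OR ε = max(a, b) on (0.90, 0.51) = 0.90
  α OR (α OR ε) = max(a, b) on (0.90, 0.90) = 0.90
  NOT (δ AND NOT δ) OR (α OR (α OR ε)) = max(a, b) on (0.58, 0.90) = 0.90
  → value = 0.9000
|0.9988 − 0.9000| = 0.099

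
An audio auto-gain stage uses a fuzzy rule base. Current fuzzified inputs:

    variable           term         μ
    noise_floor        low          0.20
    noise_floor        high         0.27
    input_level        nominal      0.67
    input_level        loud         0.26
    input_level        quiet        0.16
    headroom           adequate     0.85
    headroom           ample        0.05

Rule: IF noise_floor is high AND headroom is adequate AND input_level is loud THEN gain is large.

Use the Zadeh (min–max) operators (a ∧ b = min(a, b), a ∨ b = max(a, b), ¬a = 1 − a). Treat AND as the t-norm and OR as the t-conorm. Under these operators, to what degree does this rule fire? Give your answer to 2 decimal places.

0.26

firing strength: high=0.27, adequate=0.85, loud=0.26; AND[min(a, b)] → w = 0.26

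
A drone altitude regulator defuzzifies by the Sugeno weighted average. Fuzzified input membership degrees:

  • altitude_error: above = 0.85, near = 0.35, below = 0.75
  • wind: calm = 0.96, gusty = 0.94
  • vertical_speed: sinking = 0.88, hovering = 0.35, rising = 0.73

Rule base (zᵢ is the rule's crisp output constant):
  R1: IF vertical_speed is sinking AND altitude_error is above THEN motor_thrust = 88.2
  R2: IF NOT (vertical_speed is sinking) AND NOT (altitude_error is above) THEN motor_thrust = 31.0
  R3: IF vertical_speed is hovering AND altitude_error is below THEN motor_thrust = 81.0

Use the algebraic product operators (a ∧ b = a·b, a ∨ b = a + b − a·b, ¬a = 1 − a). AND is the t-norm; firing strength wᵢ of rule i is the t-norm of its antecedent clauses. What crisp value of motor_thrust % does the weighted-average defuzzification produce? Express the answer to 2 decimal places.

R1 (z=88.2): sinking=0.88, above=0.85; AND[a·b] → w = 0.7480
R2 (z=31.0): ¬sinking=1−0.88=0.12, ¬above=1−0.85=0.15; AND[a·b] → w = 0.0180
R3 (z=81.0): hovering=0.35, below=0.75; AND[a·b] → w = 0.2625
Weighted average = (0.7480·88.2 + 0.0180·31.0 + 0.2625·81.0) / (0.7480 + 0.0180 + 0.2625)
  = 87.7941 / 1.0285 = 85.36

85.36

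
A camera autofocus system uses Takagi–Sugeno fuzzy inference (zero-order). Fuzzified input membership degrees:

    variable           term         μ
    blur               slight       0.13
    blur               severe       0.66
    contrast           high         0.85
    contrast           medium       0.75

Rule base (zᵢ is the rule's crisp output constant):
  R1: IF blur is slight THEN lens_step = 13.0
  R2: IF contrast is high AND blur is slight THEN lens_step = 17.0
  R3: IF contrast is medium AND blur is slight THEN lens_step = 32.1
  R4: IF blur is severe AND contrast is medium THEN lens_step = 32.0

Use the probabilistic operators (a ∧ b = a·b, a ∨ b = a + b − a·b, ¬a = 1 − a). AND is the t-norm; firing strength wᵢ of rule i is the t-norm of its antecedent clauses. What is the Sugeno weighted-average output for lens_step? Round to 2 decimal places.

27.06

R1 (z=13.0): slight=0.13 → w = 0.1300
R2 (z=17.0): high=0.85, slight=0.13; AND[a·b] → w = 0.1105
R3 (z=32.1): medium=0.75, slight=0.13; AND[a·b] → w = 0.0975
R4 (z=32.0): severe=0.66, medium=0.75; AND[a·b] → w = 0.4950
Weighted average = (0.1300·13.0 + 0.1105·17.0 + 0.0975·32.1 + 0.4950·32.0) / (0.1300 + 0.1105 + 0.0975 + 0.4950)
  = 22.5383 / 0.8330 = 27.06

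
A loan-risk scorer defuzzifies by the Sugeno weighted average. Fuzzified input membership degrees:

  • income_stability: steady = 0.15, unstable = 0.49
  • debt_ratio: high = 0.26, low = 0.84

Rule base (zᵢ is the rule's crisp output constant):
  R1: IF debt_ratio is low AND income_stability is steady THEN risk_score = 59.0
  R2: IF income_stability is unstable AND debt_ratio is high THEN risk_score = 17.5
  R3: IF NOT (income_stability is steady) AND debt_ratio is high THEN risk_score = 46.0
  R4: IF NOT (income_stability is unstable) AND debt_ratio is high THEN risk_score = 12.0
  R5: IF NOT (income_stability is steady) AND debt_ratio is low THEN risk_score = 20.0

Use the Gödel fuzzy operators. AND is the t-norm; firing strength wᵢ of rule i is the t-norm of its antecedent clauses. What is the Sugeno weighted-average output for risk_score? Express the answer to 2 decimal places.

R1 (z=59.0): low=0.84, steady=0.15; AND[min(a, b)] → w = 0.15
R2 (z=17.5): unstable=0.49, high=0.26; AND[min(a, b)] → w = 0.26
R3 (z=46.0): ¬steady=1−0.15=0.85, high=0.26; AND[min(a, b)] → w = 0.26
R4 (z=12.0): ¬unstable=1−0.49=0.51, high=0.26; AND[min(a, b)] → w = 0.26
R5 (z=20.0): ¬steady=1−0.15=0.85, low=0.84; AND[min(a, b)] → w = 0.84
Weighted average = (0.15·59.0 + 0.26·17.5 + 0.26·46.0 + 0.26·12.0 + 0.84·20.0) / (0.15 + 0.26 + 0.26 + 0.26 + 0.84)
  = 45.2800 / 1.7700 = 25.58

25.58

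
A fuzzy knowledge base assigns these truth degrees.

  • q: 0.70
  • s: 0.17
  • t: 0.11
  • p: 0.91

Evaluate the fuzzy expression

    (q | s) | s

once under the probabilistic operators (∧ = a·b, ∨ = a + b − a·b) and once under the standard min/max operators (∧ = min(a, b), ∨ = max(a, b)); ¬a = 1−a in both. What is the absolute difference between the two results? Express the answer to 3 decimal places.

0.093

Under probabilistic:
  q | s = a + b − a·b on (0.7000, 0.1700) = 0.7510
  (q | s) | s = a + b − a·b on (0.7510, 0.1700) = 0.7933
  → value = 0.7933
Under standard min/max:
  q | s = max(a, b) on (0.70, 0.17) = 0.70
  (q | s) | s = max(a, b) on (0.70, 0.17) = 0.70
  → value = 0.7000
|0.7933 − 0.7000| = 0.093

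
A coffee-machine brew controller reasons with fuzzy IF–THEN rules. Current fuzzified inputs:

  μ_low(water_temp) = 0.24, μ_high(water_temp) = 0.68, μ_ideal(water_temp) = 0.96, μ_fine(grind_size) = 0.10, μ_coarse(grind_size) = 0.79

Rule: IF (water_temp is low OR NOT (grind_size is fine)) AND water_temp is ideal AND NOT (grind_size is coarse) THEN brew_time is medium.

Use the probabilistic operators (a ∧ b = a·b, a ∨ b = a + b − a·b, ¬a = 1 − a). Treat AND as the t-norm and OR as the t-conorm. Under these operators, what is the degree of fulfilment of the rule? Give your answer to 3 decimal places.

0.186

firing strength: (low=0.24 OR ¬fine=1−0.10=0.90) = 0.9240; AND[a·b] with ideal=0.96, ¬coarse=1−0.79=0.21 → w = 0.1863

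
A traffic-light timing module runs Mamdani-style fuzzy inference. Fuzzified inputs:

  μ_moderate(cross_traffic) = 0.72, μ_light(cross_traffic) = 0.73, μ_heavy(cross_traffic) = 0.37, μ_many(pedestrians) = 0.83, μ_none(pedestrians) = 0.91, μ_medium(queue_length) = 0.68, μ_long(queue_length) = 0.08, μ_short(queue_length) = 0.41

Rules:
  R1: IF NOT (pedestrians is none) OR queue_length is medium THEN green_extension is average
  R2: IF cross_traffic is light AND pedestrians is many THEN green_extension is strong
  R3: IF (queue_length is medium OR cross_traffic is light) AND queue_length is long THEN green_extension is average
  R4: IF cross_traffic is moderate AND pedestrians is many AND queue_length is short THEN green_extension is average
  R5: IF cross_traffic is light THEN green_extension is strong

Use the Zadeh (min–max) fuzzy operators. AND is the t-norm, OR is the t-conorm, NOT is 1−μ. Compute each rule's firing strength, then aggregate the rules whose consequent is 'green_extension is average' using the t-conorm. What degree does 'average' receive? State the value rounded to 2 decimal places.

0.68

R1: ¬none=1−0.91=0.09, medium=0.68; OR[max(a, b)] → w = 0.68
R2: light=0.73, many=0.83; AND[min(a, b)] → w = 0.73
R3: (medium=0.68 OR light=0.73) = 0.73; AND[min(a, b)] with long=0.08 → w = 0.08
R4: moderate=0.72, many=0.83, short=0.41; AND[min(a, b)] → w = 0.41
R5: light=0.73 → w = 0.73
Rules with consequent 'average': {R1, R3, R4} → strengths 0.68, 0.08, 0.41
Aggregate via t-conorm [max(a, b)]: 0.68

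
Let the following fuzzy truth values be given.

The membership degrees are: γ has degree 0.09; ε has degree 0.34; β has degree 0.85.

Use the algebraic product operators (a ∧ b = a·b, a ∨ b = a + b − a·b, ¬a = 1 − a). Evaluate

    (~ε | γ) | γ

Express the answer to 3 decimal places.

~ε = 1 − 0.3400 = 0.6600
~ε | γ = a + b − a·b on (0.6600, 0.0900) = 0.6906
(~ε | γ) | γ = a + b − a·b on (0.6906, 0.0900) = 0.7184

0.718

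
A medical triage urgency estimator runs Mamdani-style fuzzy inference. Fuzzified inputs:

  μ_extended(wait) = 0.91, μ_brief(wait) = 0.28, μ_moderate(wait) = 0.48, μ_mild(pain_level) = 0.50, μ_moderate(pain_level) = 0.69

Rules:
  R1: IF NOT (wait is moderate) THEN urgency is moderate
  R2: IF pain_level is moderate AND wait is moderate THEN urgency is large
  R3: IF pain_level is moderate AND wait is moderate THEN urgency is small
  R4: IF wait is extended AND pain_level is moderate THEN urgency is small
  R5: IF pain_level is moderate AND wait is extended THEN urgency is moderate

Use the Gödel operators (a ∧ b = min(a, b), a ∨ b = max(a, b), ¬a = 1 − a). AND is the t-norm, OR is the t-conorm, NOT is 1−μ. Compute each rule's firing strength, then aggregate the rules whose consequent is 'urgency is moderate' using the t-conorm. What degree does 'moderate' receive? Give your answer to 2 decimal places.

R1: ¬moderate=1−0.48=0.52 → w = 0.52
R2: moderate=0.69, moderate=0.48; AND[min(a, b)] → w = 0.48
R3: moderate=0.69, moderate=0.48; AND[min(a, b)] → w = 0.48
R4: extended=0.91, moderate=0.69; AND[min(a, b)] → w = 0.69
R5: moderate=0.69, extended=0.91; AND[min(a, b)] → w = 0.69
Rules with consequent 'moderate': {R1, R5} → strengths 0.52, 0.69
Aggregate via t-conorm [max(a, b)]: 0.69

0.69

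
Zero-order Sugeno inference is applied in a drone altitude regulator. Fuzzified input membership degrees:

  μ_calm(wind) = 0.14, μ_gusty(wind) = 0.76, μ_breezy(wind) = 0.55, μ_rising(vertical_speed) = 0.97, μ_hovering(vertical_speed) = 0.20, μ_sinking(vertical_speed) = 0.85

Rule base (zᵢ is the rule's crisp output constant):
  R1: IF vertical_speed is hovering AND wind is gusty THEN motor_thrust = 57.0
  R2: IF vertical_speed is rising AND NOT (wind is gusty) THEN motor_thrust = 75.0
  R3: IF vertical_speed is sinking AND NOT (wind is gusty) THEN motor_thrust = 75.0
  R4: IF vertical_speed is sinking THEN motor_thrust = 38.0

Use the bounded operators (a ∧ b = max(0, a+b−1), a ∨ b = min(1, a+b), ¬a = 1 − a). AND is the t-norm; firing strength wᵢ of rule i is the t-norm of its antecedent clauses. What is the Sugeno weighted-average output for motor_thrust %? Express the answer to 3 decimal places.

47.652

R1 (z=57.0): hovering=0.20, gusty=0.76; AND[max(0, a+b−1)] → w = 0.00
R2 (z=75.0): rising=0.97, ¬gusty=1−0.76=0.24; AND[max(0, a+b−1)] → w = 0.21
R3 (z=75.0): sinking=0.85, ¬gusty=1−0.76=0.24; AND[max(0, a+b−1)] → w = 0.09
R4 (z=38.0): sinking=0.85 → w = 0.85
Weighted average = (0.00·57.0 + 0.21·75.0 + 0.09·75.0 + 0.85·38.0) / (0.00 + 0.21 + 0.09 + 0.85)
  = 54.8000 / 1.1500 = 47.652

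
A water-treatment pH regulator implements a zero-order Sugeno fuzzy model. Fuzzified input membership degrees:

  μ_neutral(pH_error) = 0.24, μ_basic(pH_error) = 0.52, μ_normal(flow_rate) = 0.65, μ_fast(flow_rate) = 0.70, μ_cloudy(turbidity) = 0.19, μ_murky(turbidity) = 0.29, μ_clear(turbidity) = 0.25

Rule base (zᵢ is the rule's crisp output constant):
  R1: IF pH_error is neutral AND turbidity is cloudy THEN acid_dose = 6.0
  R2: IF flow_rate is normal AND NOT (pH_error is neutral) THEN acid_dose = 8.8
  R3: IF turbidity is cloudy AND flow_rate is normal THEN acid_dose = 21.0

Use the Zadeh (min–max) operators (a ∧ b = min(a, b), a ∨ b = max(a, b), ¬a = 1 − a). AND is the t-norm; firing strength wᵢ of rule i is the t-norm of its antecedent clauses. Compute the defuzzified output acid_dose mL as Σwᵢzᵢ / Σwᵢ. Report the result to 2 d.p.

R1 (z=6.0): neutral=0.24, cloudy=0.19; AND[min(a, b)] → w = 0.19
R2 (z=8.8): normal=0.65, ¬neutral=1−0.24=0.76; AND[min(a, b)] → w = 0.65
R3 (z=21.0): cloudy=0.19, normal=0.65; AND[min(a, b)] → w = 0.19
Weighted average = (0.19·6.0 + 0.65·8.8 + 0.19·21.0) / (0.19 + 0.65 + 0.19)
  = 10.8500 / 1.0300 = 10.53

10.53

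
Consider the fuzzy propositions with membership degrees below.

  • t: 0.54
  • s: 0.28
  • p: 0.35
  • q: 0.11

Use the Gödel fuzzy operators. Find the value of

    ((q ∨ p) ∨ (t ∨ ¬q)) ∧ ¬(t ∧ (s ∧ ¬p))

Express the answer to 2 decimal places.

0.72

q ∨ p = max(a, b) on (0.11, 0.35) = 0.35
¬q = 1 − 0.11 = 0.89
t ∨ ¬q = max(a, b) on (0.54, 0.89) = 0.89
(q ∨ p) ∨ (t ∨ ¬q) = max(a, b) on (0.35, 0.89) = 0.89
¬p = 1 − 0.35 = 0.65
s ∧ ¬p = min(a, b) on (0.28, 0.65) = 0.28
t ∧ (s ∧ ¬p) = min(a, b) on (0.54, 0.28) = 0.28
¬(t ∧ (s ∧ ¬p)) = 1 − 0.28 = 0.72
((q ∨ p) ∨ (t ∨ ¬q)) ∧ ¬(t ∧ (s ∧ ¬p)) = min(a, b) on (0.89, 0.72) = 0.72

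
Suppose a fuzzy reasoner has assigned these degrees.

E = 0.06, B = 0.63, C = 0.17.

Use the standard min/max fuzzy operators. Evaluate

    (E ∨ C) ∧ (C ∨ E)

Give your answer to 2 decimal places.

E ∨ C = max(a, b) on (0.06, 0.17) = 0.17
C ∨ E = max(a, b) on (0.17, 0.06) = 0.17
(E ∨ C) ∧ (C ∨ E) = min(a, b) on (0.17, 0.17) = 0.17

0.17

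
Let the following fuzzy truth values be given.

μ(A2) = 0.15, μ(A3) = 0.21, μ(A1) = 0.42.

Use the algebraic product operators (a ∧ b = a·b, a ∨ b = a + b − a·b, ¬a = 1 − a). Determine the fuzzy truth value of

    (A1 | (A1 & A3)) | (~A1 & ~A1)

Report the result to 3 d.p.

A1 & A3 = a·b on (0.4200, 0.2100) = 0.0882
A1 | (A1 & A3) = a + b − a·b on (0.4200, 0.0882) = 0.4712
~A1 = 1 − 0.4200 = 0.5800
~A1 = 1 − 0.4200 = 0.5800
~A1 & ~A1 = a·b on (0.5800, 0.5800) = 0.3364
(A1 | (A1 & A3)) | (~A1 & ~A1) = a + b − a·b on (0.4712, 0.3364) = 0.6491

0.649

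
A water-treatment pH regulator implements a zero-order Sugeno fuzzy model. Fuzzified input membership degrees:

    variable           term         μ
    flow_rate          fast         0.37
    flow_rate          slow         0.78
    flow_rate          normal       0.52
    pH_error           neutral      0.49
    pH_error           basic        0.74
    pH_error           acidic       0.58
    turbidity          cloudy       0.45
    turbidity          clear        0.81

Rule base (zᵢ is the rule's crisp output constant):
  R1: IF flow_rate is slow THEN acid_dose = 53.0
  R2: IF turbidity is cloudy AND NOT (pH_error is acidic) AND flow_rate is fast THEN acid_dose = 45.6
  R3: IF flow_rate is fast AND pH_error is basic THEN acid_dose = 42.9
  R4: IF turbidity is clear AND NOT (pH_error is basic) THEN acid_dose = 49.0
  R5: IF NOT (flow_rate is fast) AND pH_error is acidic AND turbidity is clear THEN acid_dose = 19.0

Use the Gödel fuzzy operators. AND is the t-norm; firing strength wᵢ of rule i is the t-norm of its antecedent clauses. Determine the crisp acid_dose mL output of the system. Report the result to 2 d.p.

41.46

R1 (z=53.0): slow=0.78 → w = 0.78
R2 (z=45.6): cloudy=0.45, ¬acidic=1−0.58=0.42, fast=0.37; AND[min(a, b)] → w = 0.37
R3 (z=42.9): fast=0.37, basic=0.74; AND[min(a, b)] → w = 0.37
R4 (z=49.0): clear=0.81, ¬basic=1−0.74=0.26; AND[min(a, b)] → w = 0.26
R5 (z=19.0): ¬fast=1−0.37=0.63, acidic=0.58, clear=0.81; AND[min(a, b)] → w = 0.58
Weighted average = (0.78·53.0 + 0.37·45.6 + 0.37·42.9 + 0.26·49.0 + 0.58·19.0) / (0.78 + 0.37 + 0.37 + 0.26 + 0.58)
  = 97.8450 / 2.3600 = 41.46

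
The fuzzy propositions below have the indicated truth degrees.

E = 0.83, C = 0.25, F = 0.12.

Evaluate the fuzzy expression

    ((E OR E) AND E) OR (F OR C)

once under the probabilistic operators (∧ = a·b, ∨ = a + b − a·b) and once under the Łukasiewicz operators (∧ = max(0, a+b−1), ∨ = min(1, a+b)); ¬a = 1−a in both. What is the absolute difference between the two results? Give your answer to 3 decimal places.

Under probabilistic:
  E OR E = a + b − a·b on (0.8300, 0.8300) = 0.9711
  (E OR E) AND E = a·b on (0.9711, 0.8300) = 0.8060
  F OR C = a + b − a·b on (0.1200, 0.2500) = 0.3400
  ((E OR E) AND E) OR (F OR C) = a + b − a·b on (0.8060, 0.3400) = 0.8720
  → value = 0.8720
Under Łukasiewicz:
  E OR E = min(1, a+b) on (0.83, 0.83) = 1.00
  (E OR E) AND E = max(0, a+b−1) on (1.00, 0.83) = 0.83
  F OR C = min(1, a+b) on (0.12, 0.25) = 0.37
  ((E OR E) AND E) OR (F OR C) = min(1, a+b) on (0.83, 0.37) = 1.00
  → value = 1.0000
|0.8720 − 1.0000| = 0.128

0.128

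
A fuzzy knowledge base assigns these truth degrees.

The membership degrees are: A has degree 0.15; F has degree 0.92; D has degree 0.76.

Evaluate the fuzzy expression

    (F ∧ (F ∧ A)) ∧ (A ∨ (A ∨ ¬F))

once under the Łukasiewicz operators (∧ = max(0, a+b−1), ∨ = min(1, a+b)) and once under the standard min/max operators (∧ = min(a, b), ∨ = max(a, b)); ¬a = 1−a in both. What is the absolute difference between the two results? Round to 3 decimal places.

Under Łukasiewicz:
  F ∧ A = max(0, a+b−1) on (0.92, 0.15) = 0.07
  F ∧ (F ∧ A) = max(0, a+b−1) on (0.92, 0.07) = 0.00
  ¬F = 1 − 0.92 = 0.08
  A ∨ ¬F = min(1, a+b) on (0.15, 0.08) = 0.23
  A ∨ (A ∨ ¬F) = min(1, a+b) on (0.15, 0.23) = 0.38
  (F ∧ (F ∧ A)) ∧ (A ∨ (A ∨ ¬F)) = max(0, a+b−1) on (0.00, 0.38) = 0.00
  → value = 0.0000
Under standard min/max:
  F ∧ A = min(a, b) on (0.92, 0.15) = 0.15
  F ∧ (F ∧ A) = min(a, b) on (0.92, 0.15) = 0.15
  ¬F = 1 − 0.92 = 0.08
  A ∨ ¬F = max(a, b) on (0.15, 0.08) = 0.15
  A ∨ (A ∨ ¬F) = max(a, b) on (0.15, 0.15) = 0.15
  (F ∧ (F ∧ A)) ∧ (A ∨ (A ∨ ¬F)) = min(a, b) on (0.15, 0.15) = 0.15
  → value = 0.1500
|0.0000 − 0.1500| = 0.150

0.150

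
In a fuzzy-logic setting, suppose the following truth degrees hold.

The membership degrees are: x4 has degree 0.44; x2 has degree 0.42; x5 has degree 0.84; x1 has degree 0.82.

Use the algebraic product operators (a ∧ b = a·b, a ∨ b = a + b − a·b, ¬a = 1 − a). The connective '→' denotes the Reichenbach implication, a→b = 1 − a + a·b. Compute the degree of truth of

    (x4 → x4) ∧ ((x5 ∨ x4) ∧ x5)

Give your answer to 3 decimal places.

0.576

x4 → x4  [Reichenbach: 1 − a + a·b] with a=0.4400, b=0.4400 → 0.7536
x5 ∨ x4 = a + b − a·b on (0.8400, 0.4400) = 0.9104
(x5 ∨ x4) ∧ x5 = a·b on (0.9104, 0.8400) = 0.7647
(x4 → x4) ∧ ((x5 ∨ x4) ∧ x5) = a·b on (0.7536, 0.7647) = 0.5763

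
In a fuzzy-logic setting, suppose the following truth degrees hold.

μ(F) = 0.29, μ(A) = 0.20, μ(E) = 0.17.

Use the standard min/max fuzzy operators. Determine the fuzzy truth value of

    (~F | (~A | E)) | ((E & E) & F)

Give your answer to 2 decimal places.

~F = 1 − 0.29 = 0.71
~A = 1 − 0.20 = 0.80
~A | E = max(a, b) on (0.80, 0.17) = 0.80
~F | (~A | E) = max(a, b) on (0.71, 0.80) = 0.80
E & E = min(a, b) on (0.17, 0.17) = 0.17
(E & E) & F = min(a, b) on (0.17, 0.29) = 0.17
(~F | (~A | E)) | ((E & E) & F) = max(a, b) on (0.80, 0.17) = 0.80

0.80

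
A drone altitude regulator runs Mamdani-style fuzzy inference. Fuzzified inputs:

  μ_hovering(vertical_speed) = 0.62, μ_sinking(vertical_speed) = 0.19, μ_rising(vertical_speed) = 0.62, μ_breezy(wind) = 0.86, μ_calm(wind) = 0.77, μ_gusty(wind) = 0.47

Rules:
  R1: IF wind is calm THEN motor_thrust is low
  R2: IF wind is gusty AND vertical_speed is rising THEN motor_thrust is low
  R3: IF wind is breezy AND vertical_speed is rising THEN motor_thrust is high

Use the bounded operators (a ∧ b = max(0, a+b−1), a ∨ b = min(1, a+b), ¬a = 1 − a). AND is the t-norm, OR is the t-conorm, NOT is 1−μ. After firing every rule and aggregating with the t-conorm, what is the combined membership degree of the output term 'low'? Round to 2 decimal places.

0.86

R1: calm=0.77 → w = 0.77
R2: gusty=0.47, rising=0.62; AND[max(0, a+b−1)] → w = 0.09
R3: breezy=0.86, rising=0.62; AND[max(0, a+b−1)] → w = 0.48
Rules with consequent 'low': {R1, R2} → strengths 0.77, 0.09
Aggregate via t-conorm [min(1, a+b)]: 0.86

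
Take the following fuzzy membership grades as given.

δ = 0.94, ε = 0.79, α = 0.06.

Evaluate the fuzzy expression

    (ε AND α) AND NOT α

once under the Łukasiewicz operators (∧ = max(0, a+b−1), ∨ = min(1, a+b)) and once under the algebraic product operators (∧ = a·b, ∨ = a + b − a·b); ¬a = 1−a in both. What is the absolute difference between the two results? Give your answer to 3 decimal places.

0.045

Under Łukasiewicz:
  ε AND α = max(0, a+b−1) on (0.79, 0.06) = 0.00
  NOT α = 1 − 0.06 = 0.94
  (ε AND α) AND NOT α = max(0, a+b−1) on (0.00, 0.94) = 0.00
  → value = 0.0000
Under algebraic product:
  ε AND α = a·b on (0.7900, 0.0600) = 0.0474
  NOT α = 1 − 0.0600 = 0.9400
  (ε AND α) AND NOT α = a·b on (0.0474, 0.9400) = 0.0446
  → value = 0.0446
|0.0000 − 0.0446| = 0.045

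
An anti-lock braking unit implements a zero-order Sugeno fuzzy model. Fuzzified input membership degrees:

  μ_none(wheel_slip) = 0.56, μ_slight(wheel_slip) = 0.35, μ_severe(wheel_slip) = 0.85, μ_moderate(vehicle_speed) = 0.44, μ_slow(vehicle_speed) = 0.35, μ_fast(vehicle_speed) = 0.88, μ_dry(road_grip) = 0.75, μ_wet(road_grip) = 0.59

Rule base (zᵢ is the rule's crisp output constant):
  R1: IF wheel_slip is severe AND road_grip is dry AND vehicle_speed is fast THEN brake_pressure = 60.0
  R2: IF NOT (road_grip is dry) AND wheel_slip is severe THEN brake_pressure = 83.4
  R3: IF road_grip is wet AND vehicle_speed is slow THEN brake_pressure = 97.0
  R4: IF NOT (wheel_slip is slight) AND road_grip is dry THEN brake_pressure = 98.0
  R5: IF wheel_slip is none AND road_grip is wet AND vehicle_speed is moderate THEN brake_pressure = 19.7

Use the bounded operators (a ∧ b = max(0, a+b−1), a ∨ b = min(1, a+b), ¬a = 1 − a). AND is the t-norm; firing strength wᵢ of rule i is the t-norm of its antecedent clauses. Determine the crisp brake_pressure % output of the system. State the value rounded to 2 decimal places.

R1 (z=60.0): severe=0.85, dry=0.75, fast=0.88; AND[max(0, a+b−1)] → w = 0.48
R2 (z=83.4): ¬dry=1−0.75=0.25, severe=0.85; AND[max(0, a+b−1)] → w = 0.10
R3 (z=97.0): wet=0.59, slow=0.35; AND[max(0, a+b−1)] → w = 0.00
R4 (z=98.0): ¬slight=1−0.35=0.65, dry=0.75; AND[max(0, a+b−1)] → w = 0.40
R5 (z=19.7): none=0.56, wet=0.59, moderate=0.44; AND[max(0, a+b−1)] → w = 0.00
Weighted average = (0.48·60.0 + 0.10·83.4 + 0.00·97.0 + 0.40·98.0 + 0.00·19.7) / (0.48 + 0.10 + 0.00 + 0.40 + 0.00)
  = 76.3400 / 0.9800 = 77.90

77.90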